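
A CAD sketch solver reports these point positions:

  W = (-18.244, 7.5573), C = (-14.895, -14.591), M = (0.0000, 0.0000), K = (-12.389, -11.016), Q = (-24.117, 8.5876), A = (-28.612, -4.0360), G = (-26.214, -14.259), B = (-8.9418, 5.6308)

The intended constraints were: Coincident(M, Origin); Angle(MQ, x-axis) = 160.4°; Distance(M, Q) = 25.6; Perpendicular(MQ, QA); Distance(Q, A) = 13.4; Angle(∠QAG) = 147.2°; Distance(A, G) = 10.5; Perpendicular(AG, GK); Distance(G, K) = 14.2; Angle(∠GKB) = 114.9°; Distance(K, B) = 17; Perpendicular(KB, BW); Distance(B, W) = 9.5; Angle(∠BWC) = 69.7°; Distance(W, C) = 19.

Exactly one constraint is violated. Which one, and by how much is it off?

Distance(W, C) = 19 — off by 3.40.

M = (0.00, 0.00) ✓; MQ at 160.4° ✓; |MQ| = 25.60 ✓; ∠(MQ, QA) = 90.00° ✓; |QA| = 13.40 ✓; ∠QAG = 147.2° ✓; |AG| = 10.50 ✓; ∠(AG, GK) = 90.00° ✓; |GK| = 14.20 ✓; ∠GKB = 114.9° ✓; |KB| = 17.00 ✓; ∠(KB, BW) = 90.00° ✓; |BW| = 9.500 ✓; ∠BWC = 69.70° ✓; |WC| = 22.40 ✗.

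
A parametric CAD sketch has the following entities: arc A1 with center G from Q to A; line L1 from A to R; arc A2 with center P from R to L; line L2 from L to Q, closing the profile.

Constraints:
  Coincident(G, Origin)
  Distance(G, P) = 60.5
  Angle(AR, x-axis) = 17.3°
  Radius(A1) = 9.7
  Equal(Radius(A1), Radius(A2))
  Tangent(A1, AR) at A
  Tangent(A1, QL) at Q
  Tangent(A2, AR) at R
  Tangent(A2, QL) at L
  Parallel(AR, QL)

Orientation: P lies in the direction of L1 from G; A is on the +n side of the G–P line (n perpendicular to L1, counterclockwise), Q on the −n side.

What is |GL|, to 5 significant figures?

61.273

The slot axis is L1's direction at 17.3°, so u = (cos 17.3°, sin 17.3°) = (0.95476, 0.29737) and n = (−sin 17.3°, cos 17.3°) = (-0.29737, 0.95476). G is at the origin and P lies 60.5 along u from G, so P = 60.5·u = (57.763, 17.991). Tangency of A1 to both parallel lines with radius 9.7 puts A and Q at G ± 9.7·n: A = (-2.8845, 9.2612), Q = (2.8845, -9.2612). Equal radii place R and L the same way about P: R = P + 9.7·n = (54.878, 27.252), L = P − 9.7·n = (60.648, 8.7300). Then |GL| = |L − G| = 61.273.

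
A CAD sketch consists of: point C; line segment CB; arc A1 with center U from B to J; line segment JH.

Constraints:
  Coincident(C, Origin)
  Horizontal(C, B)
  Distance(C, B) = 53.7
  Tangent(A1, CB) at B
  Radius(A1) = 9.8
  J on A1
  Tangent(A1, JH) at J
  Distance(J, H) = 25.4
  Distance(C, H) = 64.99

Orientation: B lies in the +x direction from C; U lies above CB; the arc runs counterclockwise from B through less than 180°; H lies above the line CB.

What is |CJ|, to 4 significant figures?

64.22

C is at the origin; CB is horizontal with |CB| = 53.7 and B on the +x side, so B = (53.70, 0.000). A1 meets CB tangentially, so UB is at right angles to CB, so U = B + (0, 9.8) = (53.70, 9.800). Since UJ ⟂ JH (tangency), |UH| = √(9.8² + 25.4²) = 27.22 regardless of where J sits on A1. So H lies on both circle(C, 64.99) and circle(U, 27.22); the above-CB intersection is H = (53.41, 37.02). J is the foot of the tangent from H: J = (62.81, 13.42).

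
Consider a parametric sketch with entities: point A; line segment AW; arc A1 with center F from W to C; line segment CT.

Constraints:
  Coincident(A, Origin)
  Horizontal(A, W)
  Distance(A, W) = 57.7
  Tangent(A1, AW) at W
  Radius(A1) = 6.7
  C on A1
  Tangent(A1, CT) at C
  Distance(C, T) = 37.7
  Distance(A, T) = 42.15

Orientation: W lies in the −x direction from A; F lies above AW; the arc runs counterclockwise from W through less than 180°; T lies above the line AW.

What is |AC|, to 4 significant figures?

52.63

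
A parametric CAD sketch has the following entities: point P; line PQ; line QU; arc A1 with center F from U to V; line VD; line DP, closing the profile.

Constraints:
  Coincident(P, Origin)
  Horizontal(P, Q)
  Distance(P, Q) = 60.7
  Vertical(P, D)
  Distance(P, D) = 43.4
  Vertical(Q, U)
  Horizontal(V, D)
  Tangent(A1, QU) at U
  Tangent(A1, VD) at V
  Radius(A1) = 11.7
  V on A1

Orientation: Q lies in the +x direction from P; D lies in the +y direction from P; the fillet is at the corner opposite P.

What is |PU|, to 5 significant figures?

68.479

The virtual corner opposite P is at (60.700, 43.400). A1 meets QU tangentially, so FU is at right angles to QU and A1 meets VD tangentially, so FV is at right angles to VD, with radius 11.7, so the center F sits 11.7 in from both sides at F = (49.000, 31.700). That places the tangent points at U = (60.700, 31.700) on QU and V = (49.000, 43.400) on VD. Then |PU| = |U − P| = 68.479.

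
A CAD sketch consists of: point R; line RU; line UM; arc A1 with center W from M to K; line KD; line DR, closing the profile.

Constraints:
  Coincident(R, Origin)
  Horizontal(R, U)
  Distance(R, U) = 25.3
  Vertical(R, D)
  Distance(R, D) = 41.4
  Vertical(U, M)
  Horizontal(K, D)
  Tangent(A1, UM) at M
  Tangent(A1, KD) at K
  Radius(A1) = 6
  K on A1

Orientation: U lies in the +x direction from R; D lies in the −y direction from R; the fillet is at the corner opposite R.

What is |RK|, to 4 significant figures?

45.68

R is at the origin; R and U share the same y with |RU| = 25.3 and U on the +x side, so U = (25.30, 0.000). R and D share the same x with |RD| = 41.4 and D on the −y side, so D = (0.000, -41.40). The virtual corner opposite R is at (25.30, -41.40). A1 meets UM tangentially, so WM is at right angles to UM and A1 meets KD tangentially, so WK is at right angles to KD, with radius 6.0, so the center W sits 6.0 in from both sides at W = (19.30, -35.40). That places the tangent points at M = (25.30, -35.40) on UM and K = (19.30, -41.40) on KD. Then |RK| = |K − R| = 45.68.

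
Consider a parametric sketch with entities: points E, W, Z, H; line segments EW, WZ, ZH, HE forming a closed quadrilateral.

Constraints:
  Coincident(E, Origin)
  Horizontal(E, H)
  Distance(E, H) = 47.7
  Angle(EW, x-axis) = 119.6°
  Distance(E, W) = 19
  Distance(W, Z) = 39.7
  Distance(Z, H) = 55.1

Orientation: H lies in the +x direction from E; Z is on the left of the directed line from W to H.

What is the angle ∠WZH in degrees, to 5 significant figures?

75.702°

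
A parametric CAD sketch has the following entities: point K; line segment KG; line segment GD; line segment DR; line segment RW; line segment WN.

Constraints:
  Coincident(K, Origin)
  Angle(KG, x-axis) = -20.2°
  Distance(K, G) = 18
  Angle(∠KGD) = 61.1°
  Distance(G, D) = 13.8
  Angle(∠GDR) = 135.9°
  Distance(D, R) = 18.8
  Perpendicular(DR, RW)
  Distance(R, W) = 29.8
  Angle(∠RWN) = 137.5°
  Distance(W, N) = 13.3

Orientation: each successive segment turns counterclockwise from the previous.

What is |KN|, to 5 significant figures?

24.867

The perpendicularity gives RW at right angles to DR, so RW runs at -127.20°; with |RW| = 29.8, W = (-18.186, -4.9443). ∠RWN = 137.5° gives WN at -84.700° from the x-axis; with |WN| = 13.3, N = (-16.958, -18.187). Then |KN| = |N − K| = 24.867.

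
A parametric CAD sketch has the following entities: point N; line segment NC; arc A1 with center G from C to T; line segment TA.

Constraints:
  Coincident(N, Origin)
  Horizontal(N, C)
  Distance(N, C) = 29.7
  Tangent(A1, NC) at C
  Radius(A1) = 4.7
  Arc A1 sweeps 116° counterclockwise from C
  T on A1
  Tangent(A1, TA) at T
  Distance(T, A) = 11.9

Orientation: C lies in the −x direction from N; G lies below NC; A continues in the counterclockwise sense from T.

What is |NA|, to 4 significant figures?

33.60

On A1, C sits at bearing 90° from G; a 116° counterclockwise sweep puts T at bearing 206°, so T = G + 4.7·(cos 206°, sin 206°) = (-33.92, -6.760). Tangency of A1 to TA means the radius GT is perpendicular to TA, so TA runs along (−sin 206°, cos 206°); with |TA| = 11.9, A = (-28.71, -17.46). Then |NA| = |A − N| = 33.60.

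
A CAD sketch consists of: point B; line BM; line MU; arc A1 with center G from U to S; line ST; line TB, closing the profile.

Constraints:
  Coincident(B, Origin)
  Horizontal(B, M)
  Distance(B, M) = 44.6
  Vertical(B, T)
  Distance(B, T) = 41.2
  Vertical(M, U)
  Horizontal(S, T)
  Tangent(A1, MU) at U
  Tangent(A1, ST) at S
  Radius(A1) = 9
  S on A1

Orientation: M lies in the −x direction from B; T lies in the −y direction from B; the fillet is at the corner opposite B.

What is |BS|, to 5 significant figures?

54.450

B is at the origin; B and M share the same y with |BM| = 44.6 and M on the −x side, so M = (-44.600, 0.0000). B and T share the same x with |BT| = 41.2 and T on the −y side, so T = (0.0000, -41.200). The virtual corner opposite B is at (-44.600, -41.200). Since A1 is tangent to MU there, GU ⟂ MU and tangency of A1 to ST means the radius GS is perpendicular to ST, with radius 9.0, so the center G sits 9.0 in from both sides at G = (-35.600, -32.200). That places the tangent points at U = (-44.600, -32.200) on MU and S = (-35.600, -41.200) on ST. Then |BS| = |S − B| = 54.450.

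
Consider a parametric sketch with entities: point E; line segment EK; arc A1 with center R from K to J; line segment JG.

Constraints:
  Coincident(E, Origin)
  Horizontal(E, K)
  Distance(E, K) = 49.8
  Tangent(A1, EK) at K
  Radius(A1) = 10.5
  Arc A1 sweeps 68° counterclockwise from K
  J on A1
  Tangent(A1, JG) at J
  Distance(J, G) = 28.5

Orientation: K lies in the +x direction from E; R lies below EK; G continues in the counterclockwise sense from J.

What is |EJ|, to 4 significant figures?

40.60

E is at the origin; E and K share the same y with |EK| = 49.8 and K on the +x side, so K = (49.80, 0.000). The tangent condition forces RK to be normal to EK, so R = K + (0, -10.5) = (49.80, -10.50). On A1, K sits at bearing 90° from R; a 68° counterclockwise sweep puts J at bearing 158°, so J = R + 10.5·(cos 158°, sin 158°) = (40.06, -6.567). Then |EJ| = |J − E| = 40.60.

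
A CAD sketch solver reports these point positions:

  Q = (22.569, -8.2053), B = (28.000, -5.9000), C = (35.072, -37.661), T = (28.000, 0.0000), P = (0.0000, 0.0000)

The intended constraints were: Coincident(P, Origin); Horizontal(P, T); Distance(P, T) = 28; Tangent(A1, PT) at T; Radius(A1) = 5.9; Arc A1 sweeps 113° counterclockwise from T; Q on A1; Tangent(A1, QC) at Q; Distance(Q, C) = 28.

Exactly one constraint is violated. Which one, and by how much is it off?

Distance(Q, C) = 28 — off by 4.00.

P = (0.00, 0.00) ✓; P.y = 0.00, T.y = 0.00 ✓; |PT| = 28.00 ✓; ∠(BT, TP) = 90.00° ✓; |BT| = 5.900 ✓; bearing(B→Q) − bearing(B→T) = 113.0° ✓; |BQ| = 5.900 ✓; ∠(BQ, QC) = 90.00° ✓; |QC| = 32.00 ✗.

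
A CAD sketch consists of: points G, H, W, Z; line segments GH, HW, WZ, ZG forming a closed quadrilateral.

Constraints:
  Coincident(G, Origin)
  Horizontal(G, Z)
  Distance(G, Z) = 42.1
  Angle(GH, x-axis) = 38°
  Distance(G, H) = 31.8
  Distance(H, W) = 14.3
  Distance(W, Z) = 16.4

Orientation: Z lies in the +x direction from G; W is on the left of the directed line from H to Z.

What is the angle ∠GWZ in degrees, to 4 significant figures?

78.70°

G is at the origin; G and Z share the same y with |GZ| = 42.1 and Z in +x, so Z = (42.1, 0). GH runs at 38.0° with |GH| = 31.8, so H = (25.06, 19.58). W is determined by |HW| = 14.3 and |WZ| = 16.4 together: it lies at the intersection of circle(H, 14.3) and circle(Z, 16.4). With |HZ| = 25.96, the foot of the radical line on HZ is 11.74 from H and the perpendicular offset is √(14.3² − 11.74²) = 8.170. Taking the left-of-HZ solution: W = (38.93, 16.09).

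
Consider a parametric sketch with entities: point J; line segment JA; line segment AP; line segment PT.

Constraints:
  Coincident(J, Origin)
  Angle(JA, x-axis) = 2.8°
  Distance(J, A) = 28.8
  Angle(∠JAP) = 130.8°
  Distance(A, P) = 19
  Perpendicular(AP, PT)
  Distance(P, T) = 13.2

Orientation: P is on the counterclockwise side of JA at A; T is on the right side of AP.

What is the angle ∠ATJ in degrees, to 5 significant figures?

7.9955°

J is at the origin; JA runs at 2.8° with length 28.8, so A = 28.8·(cos 2.8°, sin 2.8°) = (28.766, 1.4069). ∠JAP = 130.8°, so AP runs at 2.8° + (180° − 130.8°) = 52.000° from the x-axis; with |AP| = 19.0, P = A + 19.0·(cos 52.000°, sin 52.000°) = (40.463, 16.379). AP ⟂ PT; with |PT| = 13.2 on the right of AP, T = P + 13.2·(0.78801, -0.61566) = (50.865, 8.2523). Then cos ∠ATJ = TA·TJ / (|TA||TJ|), giving 7.9955°.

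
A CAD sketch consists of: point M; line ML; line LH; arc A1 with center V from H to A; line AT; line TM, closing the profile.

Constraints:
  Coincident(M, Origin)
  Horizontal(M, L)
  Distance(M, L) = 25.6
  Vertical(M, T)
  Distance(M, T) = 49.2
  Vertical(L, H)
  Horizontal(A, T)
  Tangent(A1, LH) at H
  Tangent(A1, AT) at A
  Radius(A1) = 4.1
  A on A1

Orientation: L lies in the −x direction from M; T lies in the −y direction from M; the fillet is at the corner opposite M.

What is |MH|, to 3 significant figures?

51.9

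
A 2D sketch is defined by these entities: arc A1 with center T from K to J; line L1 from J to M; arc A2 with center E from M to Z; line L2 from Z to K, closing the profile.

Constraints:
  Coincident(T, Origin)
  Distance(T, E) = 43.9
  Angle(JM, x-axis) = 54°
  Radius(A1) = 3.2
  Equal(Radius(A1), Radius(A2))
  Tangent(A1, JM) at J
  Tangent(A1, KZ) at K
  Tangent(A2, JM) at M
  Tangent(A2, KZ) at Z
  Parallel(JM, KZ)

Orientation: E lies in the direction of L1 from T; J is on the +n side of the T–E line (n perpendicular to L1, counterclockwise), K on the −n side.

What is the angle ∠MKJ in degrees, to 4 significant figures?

81.71°

The slot axis is L1's direction at 54.0°, so u = (cos 54.0°, sin 54.0°) = (0.5878, 0.8090) and n = (−sin 54.0°, cos 54.0°) = (-0.8090, 0.5878). T is at the origin and E lies 43.9 along u from T, so E = 43.9·u = (25.80, 35.52). Tangency of A1 to both parallel lines with radius 3.2 puts J and K at T ± 3.2·n: J = (-2.589, 1.881), K = (2.589, -1.881). Equal radii place M and Z the same way about E: M = E + 3.2·n = (23.21, 37.40), Z = E − 3.2·n = (28.39, 33.63). Then cos ∠MKJ = KM·KJ / (|KM||KJ|), giving 81.71°.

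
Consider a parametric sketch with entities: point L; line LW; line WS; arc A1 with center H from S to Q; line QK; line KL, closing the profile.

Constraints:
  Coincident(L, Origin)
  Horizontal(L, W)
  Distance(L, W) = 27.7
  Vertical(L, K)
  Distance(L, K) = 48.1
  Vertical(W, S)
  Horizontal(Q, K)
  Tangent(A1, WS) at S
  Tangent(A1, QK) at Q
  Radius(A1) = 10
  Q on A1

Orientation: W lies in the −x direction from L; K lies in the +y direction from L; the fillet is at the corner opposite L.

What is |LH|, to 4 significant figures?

42.01

L and K share the same x with |LK| = 48.1 and K on the +y side, so K = (0.000, 48.10). The virtual corner opposite L is at (-27.70, 48.10). Tangency of A1 to WS means the radius HS is perpendicular to WS and the tangent condition forces HQ to be normal to QK, with radius 10.0, so the center H sits 10.0 in from both sides at H = (-17.70, 38.10). Then |LH| = |H − L| = 42.01.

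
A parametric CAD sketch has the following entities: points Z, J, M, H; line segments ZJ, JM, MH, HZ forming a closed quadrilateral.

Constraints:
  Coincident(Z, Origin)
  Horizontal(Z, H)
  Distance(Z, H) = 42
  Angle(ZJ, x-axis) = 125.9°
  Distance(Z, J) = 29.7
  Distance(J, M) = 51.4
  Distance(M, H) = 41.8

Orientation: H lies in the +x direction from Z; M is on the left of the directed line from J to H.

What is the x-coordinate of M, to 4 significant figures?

31.31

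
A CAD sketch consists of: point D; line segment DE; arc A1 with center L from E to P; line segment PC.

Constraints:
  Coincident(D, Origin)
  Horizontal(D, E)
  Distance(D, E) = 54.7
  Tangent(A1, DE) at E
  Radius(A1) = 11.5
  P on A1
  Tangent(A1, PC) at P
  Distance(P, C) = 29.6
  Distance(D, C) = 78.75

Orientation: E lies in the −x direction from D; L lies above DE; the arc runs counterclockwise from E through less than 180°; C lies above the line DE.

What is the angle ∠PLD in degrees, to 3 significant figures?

56.9°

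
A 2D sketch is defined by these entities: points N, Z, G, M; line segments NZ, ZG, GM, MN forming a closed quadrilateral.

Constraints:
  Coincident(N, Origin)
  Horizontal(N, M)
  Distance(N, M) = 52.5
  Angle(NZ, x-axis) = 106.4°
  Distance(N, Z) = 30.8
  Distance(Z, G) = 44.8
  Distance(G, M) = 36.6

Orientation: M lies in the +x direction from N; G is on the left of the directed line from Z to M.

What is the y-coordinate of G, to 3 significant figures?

32.7

Checks: |ZG| = 44.80 ✓; |GM| = 36.60 ✓.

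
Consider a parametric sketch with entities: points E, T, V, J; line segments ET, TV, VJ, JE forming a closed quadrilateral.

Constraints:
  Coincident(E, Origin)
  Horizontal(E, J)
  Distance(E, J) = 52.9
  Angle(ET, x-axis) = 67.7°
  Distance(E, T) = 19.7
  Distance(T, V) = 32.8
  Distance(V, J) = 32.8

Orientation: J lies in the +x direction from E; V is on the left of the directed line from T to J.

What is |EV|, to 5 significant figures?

48.288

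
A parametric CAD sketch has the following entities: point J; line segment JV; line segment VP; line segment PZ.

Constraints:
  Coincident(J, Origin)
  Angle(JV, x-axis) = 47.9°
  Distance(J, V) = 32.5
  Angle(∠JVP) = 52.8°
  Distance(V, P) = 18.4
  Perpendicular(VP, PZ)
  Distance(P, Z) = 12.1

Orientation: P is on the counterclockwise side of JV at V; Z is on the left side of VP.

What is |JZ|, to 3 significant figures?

13.8

J is at the origin; JV runs at 47.9° with length 32.5, so V = 32.5·(cos 47.9°, sin 47.9°) = (21.8, 24.1). ∠JVP = 52.8°, so VP runs at 47.9° + (180° − 52.8°) = 175° from the x-axis; with |VP| = 18.4, P = V + 18.4·(cos 175°, sin 175°) = (3.46, 25.7). VP ⟂ PZ; with |PZ| = 12.1 on the left of VP, Z = P + 12.1·(-0.0854, -0.996) = (2.42, 13.6). Then |JZ| = |Z − J| = 13.8.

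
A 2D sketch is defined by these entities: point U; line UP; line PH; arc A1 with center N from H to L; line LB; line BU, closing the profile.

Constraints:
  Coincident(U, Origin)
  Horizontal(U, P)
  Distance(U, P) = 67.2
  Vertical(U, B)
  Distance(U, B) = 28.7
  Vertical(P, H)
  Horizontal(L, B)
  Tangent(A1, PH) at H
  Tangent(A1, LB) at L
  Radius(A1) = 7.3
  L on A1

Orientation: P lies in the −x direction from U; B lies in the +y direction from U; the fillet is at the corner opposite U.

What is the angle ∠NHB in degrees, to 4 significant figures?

6.200°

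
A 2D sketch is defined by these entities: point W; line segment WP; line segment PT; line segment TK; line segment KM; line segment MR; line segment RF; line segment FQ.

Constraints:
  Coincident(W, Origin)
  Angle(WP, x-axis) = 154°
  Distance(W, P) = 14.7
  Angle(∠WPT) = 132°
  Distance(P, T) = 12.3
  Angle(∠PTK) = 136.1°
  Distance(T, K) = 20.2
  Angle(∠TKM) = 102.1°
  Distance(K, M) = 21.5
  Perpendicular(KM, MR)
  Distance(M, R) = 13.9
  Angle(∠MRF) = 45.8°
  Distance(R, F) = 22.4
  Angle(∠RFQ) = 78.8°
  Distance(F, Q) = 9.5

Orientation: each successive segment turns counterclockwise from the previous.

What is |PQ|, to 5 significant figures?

38.907

W is at the origin; WP runs at 154.0° with length 14.7, so P = (-13.212, 6.4441). ∠WPT = 132.0° gives PT at -158.00° from the x-axis; with |PT| = 12.3, T = (-24.617, 1.8364). ∠PTK = 136.1° gives TK at -114.10° from the x-axis; with |TK| = 20.2, K = (-32.865, -16.603). ∠TKM = 102.1° gives KM at -36.200° from the x-axis; with |KM| = 21.5, M = (-15.515, -29.301). KM ⟂ MR, so MR runs at 53.800°; with |MR| = 13.9, R = (-7.3058, -18.084). ∠MRF = 45.8° gives RF at -172.00° from the x-axis; with |RF| = 22.4, F = (-29.488, -21.202). ∠RFQ = 78.8° gives FQ at -70.800° from the x-axis; with |FQ| = 9.5, Q = (-26.364, -30.173). Then |PQ| = |Q − P| = 38.907.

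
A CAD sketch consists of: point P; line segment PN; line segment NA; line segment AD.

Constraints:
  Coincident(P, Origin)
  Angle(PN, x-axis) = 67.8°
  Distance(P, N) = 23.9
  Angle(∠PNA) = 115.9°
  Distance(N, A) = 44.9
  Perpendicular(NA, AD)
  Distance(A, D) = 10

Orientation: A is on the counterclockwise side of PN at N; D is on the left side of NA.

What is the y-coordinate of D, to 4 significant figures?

48.87

∠PNA = 115.9°, so NA runs at 67.8° + (180° − 115.9°) = 131.9° from the x-axis; with |NA| = 44.9, A = N + 44.9·(cos 131.9°, sin 131.9°) = (-20.96, 55.55). NA is perpendicular to AD; with |AD| = 10.0 on the left of NA, D = A + 10.0·(-0.7443, -0.6678) = (-28.40, 48.87). So D.y = 48.87.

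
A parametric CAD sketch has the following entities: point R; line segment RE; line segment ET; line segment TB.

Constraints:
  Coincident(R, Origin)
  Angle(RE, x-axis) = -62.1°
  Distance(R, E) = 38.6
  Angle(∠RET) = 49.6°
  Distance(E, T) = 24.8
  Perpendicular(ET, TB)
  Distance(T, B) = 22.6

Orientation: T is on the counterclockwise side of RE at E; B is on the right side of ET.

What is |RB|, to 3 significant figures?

52.0

∠RET = 49.6°, so ET runs at -62.1° + (180° − 49.6°) = 68.3° from the x-axis; with |ET| = 24.8, T = E + 24.8·(cos 68.3°, sin 68.3°) = (27.2, -11.1). ET is perpendicular to TB; with |TB| = 22.6 on the right of ET, B = T + 22.6·(0.929, -0.370) = (48.2, -19.4). Then |RB| = |B − R| = 52.0.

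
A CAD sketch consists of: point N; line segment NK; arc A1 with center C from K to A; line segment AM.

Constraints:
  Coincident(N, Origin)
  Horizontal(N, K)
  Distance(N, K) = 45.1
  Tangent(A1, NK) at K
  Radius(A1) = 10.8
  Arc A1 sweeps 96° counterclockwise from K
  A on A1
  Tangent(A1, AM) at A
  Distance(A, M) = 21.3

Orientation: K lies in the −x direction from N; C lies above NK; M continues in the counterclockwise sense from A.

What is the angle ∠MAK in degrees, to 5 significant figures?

132.00°

N is at the origin; N and K share the same y with |NK| = 45.1 and K on the −x side, so K = (-45.100, 0.0000). The tangent condition forces CK to be normal to NK, so C = K + (0, 10.8) = (-45.100, 10.800). On A1, K sits at bearing -90° from C; a 96° counterclockwise sweep puts A at bearing 6°, so A = C + 10.8·(cos 6°, sin 6°) = (-34.359, 11.929). A1 meets AM tangentially, so CA is at right angles to AM, so AM runs along (−sin 6°, cos 6°); with |AM| = 21.3, M = (-36.586, 33.112). Then cos ∠MAK = AM·AK / (|AM||AK|), giving 132.00°.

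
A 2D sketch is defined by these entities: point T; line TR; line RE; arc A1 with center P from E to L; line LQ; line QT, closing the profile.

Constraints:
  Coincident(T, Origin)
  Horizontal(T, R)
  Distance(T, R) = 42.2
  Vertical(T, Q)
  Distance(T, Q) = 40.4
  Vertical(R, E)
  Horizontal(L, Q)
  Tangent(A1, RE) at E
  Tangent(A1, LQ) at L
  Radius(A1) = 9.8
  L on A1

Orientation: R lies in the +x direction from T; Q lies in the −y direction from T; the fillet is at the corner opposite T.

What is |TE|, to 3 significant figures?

52.1

T is at the origin; TR is horizontal with |TR| = 42.2 and R on the +x side, so R = (42.2, 0.00). TQ is vertical with |TQ| = 40.4 and Q on the −y side, so Q = (0.00, -40.4). The virtual corner opposite T is at (42.2, -40.4). Since A1 is tangent to RE there, PE ⟂ RE and since A1 is tangent to LQ there, PL ⟂ LQ, with radius 9.8, so the center P sits 9.8 in from both sides at P = (32.4, -30.6). That places the tangent points at E = (42.2, -30.6) on RE and L = (32.4, -40.4) on LQ. Then |TE| = |E − T| = 52.1.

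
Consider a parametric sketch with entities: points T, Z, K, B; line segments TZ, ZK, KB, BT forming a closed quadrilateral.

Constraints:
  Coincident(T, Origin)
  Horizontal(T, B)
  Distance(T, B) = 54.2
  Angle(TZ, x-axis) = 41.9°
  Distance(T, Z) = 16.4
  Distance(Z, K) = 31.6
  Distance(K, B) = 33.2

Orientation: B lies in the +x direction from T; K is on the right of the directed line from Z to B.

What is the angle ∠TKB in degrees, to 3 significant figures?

114°

Checks: |ZK| = 31.60 ✓; |KB| = 33.20 ✓.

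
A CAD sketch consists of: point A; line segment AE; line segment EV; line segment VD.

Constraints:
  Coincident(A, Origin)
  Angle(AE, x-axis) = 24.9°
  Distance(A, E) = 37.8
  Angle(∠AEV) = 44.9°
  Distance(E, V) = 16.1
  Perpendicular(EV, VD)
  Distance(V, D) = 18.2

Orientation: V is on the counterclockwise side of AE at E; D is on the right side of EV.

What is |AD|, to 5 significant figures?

46.134

A is at the origin; AE runs at 24.9° with length 37.8, so E = 37.8·(cos 24.9°, sin 24.9°) = (34.286, 15.915). ∠AEV = 44.9°, so EV runs at 24.9° + (180° − 44.9°) = 160.00° from the x-axis; with |EV| = 16.1, V = E + 16.1·(cos 160.00°, sin 160.00°) = (19.157, 21.422). The perpendicularity gives VD at right angles to EV; with |VD| = 18.2 on the right of EV, D = V + 18.2·(0.34202, 0.93969) = (25.382, 38.524). Then |AD| = |D − A| = 46.134.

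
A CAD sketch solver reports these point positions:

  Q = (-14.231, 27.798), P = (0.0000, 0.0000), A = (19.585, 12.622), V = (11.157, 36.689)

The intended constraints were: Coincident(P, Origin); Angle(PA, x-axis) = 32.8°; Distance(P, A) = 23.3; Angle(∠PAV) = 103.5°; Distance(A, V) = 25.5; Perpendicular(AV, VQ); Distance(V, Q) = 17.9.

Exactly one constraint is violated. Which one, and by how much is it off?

Distance(V, Q) = 17.9 — off by 9.00.

P = (0.00, 0.00) ✓; PA at 32.80° ✓; |PA| = 23.30 ✓; ∠PAV = 103.5° ✓; |AV| = 25.50 ✓; ∠(AV, VQ) = 90.00° ✓; |VQ| = 26.90 ✗.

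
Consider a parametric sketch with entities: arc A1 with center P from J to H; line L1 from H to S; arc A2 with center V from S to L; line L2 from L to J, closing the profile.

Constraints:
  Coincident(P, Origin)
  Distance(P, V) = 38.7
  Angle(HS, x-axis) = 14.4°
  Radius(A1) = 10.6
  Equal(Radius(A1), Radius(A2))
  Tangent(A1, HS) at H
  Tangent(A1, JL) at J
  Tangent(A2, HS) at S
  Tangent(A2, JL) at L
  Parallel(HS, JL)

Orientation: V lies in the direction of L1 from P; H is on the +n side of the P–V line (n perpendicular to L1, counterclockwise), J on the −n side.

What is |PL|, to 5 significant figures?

40.125

The slot axis is L1's direction at 14.4°, so u = (cos 14.4°, sin 14.4°) = (0.96858, 0.24869) and n = (−sin 14.4°, cos 14.4°) = (-0.24869, 0.96858). P is at the origin and V lies 38.7 along u from P, so V = 38.7·u = (37.484, 9.6243). Tangency of A1 to both parallel lines with radius 10.6 puts H and J at P ± 10.6·n: H = (-2.6361, 10.267), J = (2.6361, -10.267). Equal radii place S and L the same way about V: S = V + 10.6·n = (34.848, 19.891), L = V − 10.6·n = (40.120, -0.64268). Then |PL| = |L − P| = 40.125.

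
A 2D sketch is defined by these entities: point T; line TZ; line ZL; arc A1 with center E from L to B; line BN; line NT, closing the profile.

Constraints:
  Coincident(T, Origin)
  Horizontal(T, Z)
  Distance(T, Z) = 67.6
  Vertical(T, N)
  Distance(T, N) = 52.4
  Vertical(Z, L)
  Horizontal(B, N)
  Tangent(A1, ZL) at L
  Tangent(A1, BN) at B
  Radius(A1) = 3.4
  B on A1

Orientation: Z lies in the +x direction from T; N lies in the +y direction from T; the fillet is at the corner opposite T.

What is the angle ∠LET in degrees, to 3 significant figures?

143°

T is at the origin; T and Z share the same y with |TZ| = 67.6 and Z on the +x side, so Z = (67.6, 0.00). T and N share the same x with |TN| = 52.4 and N on the +y side, so N = (0.00, 52.4). The virtual corner opposite T is at (67.6, 52.4). A1 meets ZL tangentially, so EL is at right angles to ZL and since A1 is tangent to BN there, EB ⟂ BN, with radius 3.4, so the center E sits 3.4 in from both sides at E = (64.2, 49.0). That places the tangent points at L = (67.6, 49.0) on ZL and B = (64.2, 52.4) on BN. Then cos ∠LET = EL·ET / (|EL||ET|), giving 143°.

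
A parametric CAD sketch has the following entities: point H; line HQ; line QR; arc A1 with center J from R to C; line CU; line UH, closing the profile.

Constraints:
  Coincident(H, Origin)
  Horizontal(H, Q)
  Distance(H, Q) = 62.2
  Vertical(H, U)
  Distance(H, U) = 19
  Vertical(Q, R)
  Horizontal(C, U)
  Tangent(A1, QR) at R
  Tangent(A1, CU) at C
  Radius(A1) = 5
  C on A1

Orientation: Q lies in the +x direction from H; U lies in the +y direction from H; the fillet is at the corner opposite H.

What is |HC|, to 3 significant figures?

60.3

H is at the origin; HQ is horizontal with |HQ| = 62.2 and Q on the +x side, so Q = (62.2, 0.00). HU is vertical with |HU| = 19.0 and U on the +y side, so U = (0.00, 19.0). The virtual corner opposite H is at (62.2, 19.0). The tangent condition forces JR to be normal to QR and since A1 is tangent to CU there, JC ⟂ CU, with radius 5.0, so the center J sits 5.0 in from both sides at J = (57.2, 14.0). That places the tangent points at R = (62.2, 14.0) on QR and C = (57.2, 19.0) on CU. Then |HC| = |C − H| = 60.3.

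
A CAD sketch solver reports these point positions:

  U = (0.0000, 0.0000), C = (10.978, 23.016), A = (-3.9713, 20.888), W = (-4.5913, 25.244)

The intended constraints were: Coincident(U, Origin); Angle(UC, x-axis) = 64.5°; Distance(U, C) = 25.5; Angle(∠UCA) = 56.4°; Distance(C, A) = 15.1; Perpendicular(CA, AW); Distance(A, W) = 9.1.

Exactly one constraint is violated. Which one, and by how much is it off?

Distance(A, W) = 9.1 — off by 4.70.

U = (0.00, 0.00) ✓; UC at 64.50° ✓; |UC| = 25.50 ✓; ∠UCA = 56.40° ✓; |CA| = 15.10 ✓; ∠(CA, AW) = 90.00° ✓; |AW| = 4.400 ✗.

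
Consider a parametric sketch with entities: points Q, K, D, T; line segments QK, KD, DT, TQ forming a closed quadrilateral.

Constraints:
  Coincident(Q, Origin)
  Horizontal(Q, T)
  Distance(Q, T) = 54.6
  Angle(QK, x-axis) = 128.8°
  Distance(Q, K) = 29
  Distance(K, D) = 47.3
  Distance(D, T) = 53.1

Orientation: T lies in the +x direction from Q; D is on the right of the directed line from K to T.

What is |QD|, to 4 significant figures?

19.32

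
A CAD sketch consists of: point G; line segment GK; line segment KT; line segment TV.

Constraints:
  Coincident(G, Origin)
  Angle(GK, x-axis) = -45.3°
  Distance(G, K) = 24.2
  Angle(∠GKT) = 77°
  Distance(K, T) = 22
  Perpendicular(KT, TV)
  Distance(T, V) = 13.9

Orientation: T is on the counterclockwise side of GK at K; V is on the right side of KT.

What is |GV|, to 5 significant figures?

40.974

∠GKT = 77.0°, so KT runs at -45.3° + (180° − 77.0°) = 57.700° from the x-axis; with |KT| = 22.0, T = K + 22.0·(cos 57.700°, sin 57.700°) = (28.778, 1.3944). The perpendicularity gives TV at right angles to KT; with |TV| = 13.9 on the right of KT, V = T + 13.9·(0.84526, -0.53435) = (40.527, -6.0331). Then |GV| = |V − G| = 40.974.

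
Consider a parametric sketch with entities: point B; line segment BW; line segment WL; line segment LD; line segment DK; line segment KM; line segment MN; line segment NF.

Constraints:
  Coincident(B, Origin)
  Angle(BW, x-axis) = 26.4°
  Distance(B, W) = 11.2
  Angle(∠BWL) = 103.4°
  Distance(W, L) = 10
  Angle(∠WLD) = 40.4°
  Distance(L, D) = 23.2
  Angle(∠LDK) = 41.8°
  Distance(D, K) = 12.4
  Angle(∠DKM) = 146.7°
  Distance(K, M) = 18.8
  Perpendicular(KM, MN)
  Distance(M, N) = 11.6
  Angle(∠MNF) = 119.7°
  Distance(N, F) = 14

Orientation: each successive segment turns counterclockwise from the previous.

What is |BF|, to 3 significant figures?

15.0

KM ⟂ MN, so MN runs at 144°; with |MN| = 11.6, N = (10.3, 20.6). ∠MNF = 119.7° gives NF at -156° from the x-axis; with |NF| = 14.0, F = (-2.42, 14.8). Then |BF| = |F − B| = 15.0.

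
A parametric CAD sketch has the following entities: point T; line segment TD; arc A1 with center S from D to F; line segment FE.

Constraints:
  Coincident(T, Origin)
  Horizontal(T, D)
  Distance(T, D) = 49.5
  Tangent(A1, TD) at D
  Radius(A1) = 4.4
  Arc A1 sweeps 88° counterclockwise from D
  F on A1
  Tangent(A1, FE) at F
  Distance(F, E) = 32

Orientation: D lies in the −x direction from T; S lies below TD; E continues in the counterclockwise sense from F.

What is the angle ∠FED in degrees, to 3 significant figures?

6.65°

T is at the origin; T and D share the same y with |TD| = 49.5 and D on the −x side, so D = (-49.5, 0.00). A1 meets TD tangentially, so SD is at right angles to TD, so S = D + (0, -4.4) = (-49.5, -4.40). On A1, D sits at bearing 90° from S; an 88° counterclockwise sweep puts F at bearing 178°, so F = S + 4.4·(cos 178°, sin 178°) = (-53.9, -4.25). The tangent condition forces SF to be normal to FE, so FE runs along (−sin 178°, cos 178°); with |FE| = 32.0, E = (-55.0, -36.2). Then cos ∠FED = EF·ED / (|EF||ED|), giving 6.65°.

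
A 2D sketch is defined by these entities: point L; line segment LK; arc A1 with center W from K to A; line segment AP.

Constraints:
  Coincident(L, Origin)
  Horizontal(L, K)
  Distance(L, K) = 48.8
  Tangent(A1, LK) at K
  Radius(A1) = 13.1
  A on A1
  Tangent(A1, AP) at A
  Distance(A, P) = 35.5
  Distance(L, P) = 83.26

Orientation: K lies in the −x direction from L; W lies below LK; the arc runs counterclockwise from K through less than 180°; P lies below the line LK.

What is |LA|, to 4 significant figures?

62.20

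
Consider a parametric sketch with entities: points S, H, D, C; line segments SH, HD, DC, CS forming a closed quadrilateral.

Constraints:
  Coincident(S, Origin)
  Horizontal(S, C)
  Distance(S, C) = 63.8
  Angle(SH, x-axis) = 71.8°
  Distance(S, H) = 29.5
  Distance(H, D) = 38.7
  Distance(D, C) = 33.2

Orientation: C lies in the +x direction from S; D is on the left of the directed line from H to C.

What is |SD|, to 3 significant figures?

56.1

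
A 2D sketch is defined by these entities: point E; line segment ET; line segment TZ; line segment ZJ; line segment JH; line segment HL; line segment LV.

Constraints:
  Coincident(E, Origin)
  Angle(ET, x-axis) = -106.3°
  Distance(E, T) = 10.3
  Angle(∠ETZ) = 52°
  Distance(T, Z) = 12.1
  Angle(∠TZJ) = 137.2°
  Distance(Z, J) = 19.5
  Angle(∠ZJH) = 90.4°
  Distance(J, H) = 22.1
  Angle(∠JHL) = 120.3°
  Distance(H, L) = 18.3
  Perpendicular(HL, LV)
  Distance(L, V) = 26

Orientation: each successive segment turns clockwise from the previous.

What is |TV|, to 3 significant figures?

0.988

∠JHL = 120.3° gives HL at -66.4° from the x-axis; with |HL| = 18.3, L = (21.7, -0.0572). HL ⟂ LV, so LV runs at -156°; with |LV| = 26.0, V = (-2.09, -10.5). Then |TV| = |V − T| = 0.988.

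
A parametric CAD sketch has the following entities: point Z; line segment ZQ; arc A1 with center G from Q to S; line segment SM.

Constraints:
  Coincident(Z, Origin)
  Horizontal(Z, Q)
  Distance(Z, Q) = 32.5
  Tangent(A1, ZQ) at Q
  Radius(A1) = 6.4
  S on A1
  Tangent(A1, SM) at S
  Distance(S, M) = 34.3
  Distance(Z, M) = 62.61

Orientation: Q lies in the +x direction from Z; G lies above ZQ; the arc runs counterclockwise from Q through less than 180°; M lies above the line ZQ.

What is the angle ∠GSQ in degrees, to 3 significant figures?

56.1°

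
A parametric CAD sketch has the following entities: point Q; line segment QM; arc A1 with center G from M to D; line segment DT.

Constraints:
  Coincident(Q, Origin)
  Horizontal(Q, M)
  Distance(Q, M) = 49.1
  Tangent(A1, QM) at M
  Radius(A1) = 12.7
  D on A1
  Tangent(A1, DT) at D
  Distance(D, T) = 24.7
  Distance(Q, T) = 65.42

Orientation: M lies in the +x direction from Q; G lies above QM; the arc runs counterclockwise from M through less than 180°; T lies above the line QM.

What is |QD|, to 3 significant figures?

63.3

Q is at the origin; QM is horizontal with |QM| = 49.1 and M on the +x side, so M = (49.1, 0.00). The tangent condition forces GM to be normal to QM, so G = M + (0, 12.7) = (49.1, 12.7). Since GD ⟂ DT (tangency), |GT| = √(12.7² + 24.7²) = 27.8 regardless of where D sits on A1. So T lies on both circle(Q, 65.42) and circle(G, 27.8); the above-QM intersection is T = (51.5, 40.4). D is the foot of the tangent from T: D = (60.9, 17.5).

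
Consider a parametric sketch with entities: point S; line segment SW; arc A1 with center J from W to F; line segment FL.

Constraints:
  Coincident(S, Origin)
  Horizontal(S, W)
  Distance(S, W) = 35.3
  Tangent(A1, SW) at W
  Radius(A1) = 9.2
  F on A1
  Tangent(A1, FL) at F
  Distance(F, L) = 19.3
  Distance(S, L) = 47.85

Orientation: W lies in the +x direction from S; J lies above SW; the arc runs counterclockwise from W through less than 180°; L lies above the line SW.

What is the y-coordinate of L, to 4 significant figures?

30.52

S is at the origin; SW is horizontal with |SW| = 35.3 and W on the +x side, so W = (35.30, 0.000). The tangent condition forces JW to be normal to SW, so J = W + (0, 9.2) = (35.30, 9.200). Since JF ⟂ FL (tangency), |JL| = √(9.2² + 19.3²) = 21.38 regardless of where F sits on A1. So L lies on both circle(S, 47.85) and circle(J, 21.38); the above-SW intersection is L = (36.85, 30.52). F is the foot of the tangent from L: F = (43.87, 12.55).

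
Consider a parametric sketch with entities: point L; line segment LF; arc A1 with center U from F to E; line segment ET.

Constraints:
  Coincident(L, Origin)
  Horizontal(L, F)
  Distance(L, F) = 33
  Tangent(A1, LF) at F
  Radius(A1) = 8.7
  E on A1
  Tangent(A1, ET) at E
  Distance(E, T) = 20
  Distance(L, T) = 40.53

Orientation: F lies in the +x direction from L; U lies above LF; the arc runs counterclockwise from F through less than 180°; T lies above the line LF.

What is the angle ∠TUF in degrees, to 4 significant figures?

165.3°

Checks: ∠(UF, FL) = 90.00° ✓; |UE| = 8.700 ✓; ∠(UE, ET) = 90.00° ✓; |ET| = 20.00 ✓; |LT| = 40.53 ✓.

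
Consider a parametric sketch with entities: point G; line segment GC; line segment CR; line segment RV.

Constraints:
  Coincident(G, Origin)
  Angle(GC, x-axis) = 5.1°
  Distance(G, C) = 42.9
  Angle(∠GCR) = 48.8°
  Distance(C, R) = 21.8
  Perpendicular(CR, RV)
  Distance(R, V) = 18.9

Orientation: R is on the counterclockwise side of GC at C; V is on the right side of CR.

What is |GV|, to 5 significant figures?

51.584

G is at the origin; GC runs at 5.1° with length 42.9, so C = 42.9·(cos 5.1°, sin 5.1°) = (42.730, 3.8136). ∠GCR = 48.8°, so CR runs at 5.1° + (180° − 48.8°) = 136.30° from the x-axis; with |CR| = 21.8, R = C + 21.8·(cos 136.30°, sin 136.30°) = (26.969, 18.875). CR ⟂ RV; with |RV| = 18.9 on the right of CR, V = R + 18.9·(0.69088, 0.72297) = (40.027, 32.539). Then |GV| = |V − G| = 51.584.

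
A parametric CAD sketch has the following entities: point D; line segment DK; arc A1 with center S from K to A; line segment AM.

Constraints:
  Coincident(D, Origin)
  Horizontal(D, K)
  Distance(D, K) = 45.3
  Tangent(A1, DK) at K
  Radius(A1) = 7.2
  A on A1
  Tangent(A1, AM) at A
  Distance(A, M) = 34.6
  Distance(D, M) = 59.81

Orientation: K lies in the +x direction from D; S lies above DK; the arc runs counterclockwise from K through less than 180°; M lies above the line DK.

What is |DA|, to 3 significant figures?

53.0

D is at the origin; DK is horizontal with |DK| = 45.3 and K on the +x side, so K = (45.3, 0.00). The tangent condition forces SK to be normal to DK, so S = K + (0, 7.2) = (45.3, 7.20). Since SA ⟂ AM (tangency), |SM| = √(7.2² + 34.6²) = 35.3 regardless of where A sits on A1. So M lies on both circle(D, 59.81) and circle(S, 35.3); the above-DK intersection is M = (42.2, 42.4). A is the foot of the tangent from M: A = (52.2, 9.28).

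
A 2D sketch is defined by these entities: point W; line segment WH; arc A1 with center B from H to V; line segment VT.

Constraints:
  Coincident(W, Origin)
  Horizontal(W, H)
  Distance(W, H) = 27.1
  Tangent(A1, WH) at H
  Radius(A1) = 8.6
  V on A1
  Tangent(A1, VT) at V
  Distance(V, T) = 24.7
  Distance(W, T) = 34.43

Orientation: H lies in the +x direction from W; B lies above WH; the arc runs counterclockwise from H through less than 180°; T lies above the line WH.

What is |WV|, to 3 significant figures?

36.1

W is at the origin; WH is horizontal with |WH| = 27.1 and H on the +x side, so H = (27.1, 0.00). Since A1 is tangent to WH there, BH ⟂ WH, so B = H + (0, 8.6) = (27.1, 8.60). Since BV ⟂ VT (tangency), |BT| = √(8.6² + 24.7²) = 26.2 regardless of where V sits on A1. So T lies on both circle(W, 34.43) and circle(B, 26.2); the above-WH intersection is T = (14.2, 31.4). V is the foot of the tangent from T: V = (32.8, 15.1).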